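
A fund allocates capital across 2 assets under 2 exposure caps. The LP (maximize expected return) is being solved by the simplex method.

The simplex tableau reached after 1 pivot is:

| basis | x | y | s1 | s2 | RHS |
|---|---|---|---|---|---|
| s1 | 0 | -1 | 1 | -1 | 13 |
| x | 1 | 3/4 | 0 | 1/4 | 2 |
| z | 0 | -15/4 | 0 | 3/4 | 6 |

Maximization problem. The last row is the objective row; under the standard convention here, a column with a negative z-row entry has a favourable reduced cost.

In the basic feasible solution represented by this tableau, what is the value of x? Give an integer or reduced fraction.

x is basic (row 2); its value is the RHS of that row: 2.

2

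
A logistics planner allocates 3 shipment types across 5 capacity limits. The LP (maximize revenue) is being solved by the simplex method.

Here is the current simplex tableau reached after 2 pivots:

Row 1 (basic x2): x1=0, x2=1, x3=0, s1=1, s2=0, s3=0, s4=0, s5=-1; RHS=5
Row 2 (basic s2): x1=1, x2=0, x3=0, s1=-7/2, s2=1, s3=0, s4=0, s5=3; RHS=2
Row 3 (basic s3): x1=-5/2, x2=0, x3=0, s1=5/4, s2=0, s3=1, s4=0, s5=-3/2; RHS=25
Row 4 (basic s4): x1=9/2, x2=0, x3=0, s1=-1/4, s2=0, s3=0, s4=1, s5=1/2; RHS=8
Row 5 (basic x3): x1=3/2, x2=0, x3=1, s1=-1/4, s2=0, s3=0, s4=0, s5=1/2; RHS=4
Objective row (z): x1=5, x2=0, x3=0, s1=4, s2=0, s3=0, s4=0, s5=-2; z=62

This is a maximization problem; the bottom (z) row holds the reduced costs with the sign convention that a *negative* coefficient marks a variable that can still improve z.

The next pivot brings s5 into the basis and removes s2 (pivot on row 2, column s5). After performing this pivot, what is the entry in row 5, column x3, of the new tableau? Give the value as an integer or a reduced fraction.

Pivot element is row 2, column s5: 3.
Normalize row 2: new (row 2, x3) = 0/3 = 0.
row 5 ← row 5 − (1/2)·(new row 2): 1 − (1/2)·0 = 1.

1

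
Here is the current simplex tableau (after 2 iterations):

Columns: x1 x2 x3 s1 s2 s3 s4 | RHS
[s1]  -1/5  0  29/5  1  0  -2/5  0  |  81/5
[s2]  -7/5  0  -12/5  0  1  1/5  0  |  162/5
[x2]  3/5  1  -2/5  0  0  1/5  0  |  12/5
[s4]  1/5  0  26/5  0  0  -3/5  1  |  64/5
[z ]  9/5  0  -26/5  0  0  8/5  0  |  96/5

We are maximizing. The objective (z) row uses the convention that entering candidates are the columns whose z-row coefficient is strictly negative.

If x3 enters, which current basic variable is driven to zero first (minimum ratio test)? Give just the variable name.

Ratios: row 1 (s1): (81/5)/(29/5) = 81/29; row 2 (s2): entry -12/5 ≤ 0, skip; row 3 (x2): entry -2/5 ≤ 0, skip; row 4 (s4): (64/5)/(26/5) = 32/13.
Minimum ratio 32/13 is in the s4 row, so s4 leaves.

s4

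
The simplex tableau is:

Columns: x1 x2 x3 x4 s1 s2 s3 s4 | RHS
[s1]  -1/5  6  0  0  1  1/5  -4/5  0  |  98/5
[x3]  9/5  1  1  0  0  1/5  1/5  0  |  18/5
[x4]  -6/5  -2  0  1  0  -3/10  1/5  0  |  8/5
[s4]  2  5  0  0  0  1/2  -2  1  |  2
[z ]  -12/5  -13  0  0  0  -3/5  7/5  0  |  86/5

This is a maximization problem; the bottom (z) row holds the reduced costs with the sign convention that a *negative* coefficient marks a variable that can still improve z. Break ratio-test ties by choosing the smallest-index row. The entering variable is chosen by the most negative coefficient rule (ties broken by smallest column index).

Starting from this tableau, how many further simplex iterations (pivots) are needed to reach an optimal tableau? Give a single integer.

pivot: x2 in, s4 out → z = 112/5
pivot: s3 in, x3 out → z = 128/3
No improving column remains; optimal.

2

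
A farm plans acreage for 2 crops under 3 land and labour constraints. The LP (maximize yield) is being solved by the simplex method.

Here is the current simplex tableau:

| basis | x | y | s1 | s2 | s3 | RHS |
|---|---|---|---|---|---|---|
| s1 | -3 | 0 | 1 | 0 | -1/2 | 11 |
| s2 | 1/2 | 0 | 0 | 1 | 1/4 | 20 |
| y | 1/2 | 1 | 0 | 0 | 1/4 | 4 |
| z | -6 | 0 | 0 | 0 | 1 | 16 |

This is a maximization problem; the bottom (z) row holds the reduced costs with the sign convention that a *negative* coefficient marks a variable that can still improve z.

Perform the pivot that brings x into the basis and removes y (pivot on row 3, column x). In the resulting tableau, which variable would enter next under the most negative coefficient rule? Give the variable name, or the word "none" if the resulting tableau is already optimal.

Pivot element 1/2. New z-row = old z-row − (-6)·(row 3/(1/2)).
Updated z-row coefficients: x: 0, y: 12, s1: 0, s2: 0, s3: 4.
No coefficient is strictly negative; the tableau after this pivot is optimal.

none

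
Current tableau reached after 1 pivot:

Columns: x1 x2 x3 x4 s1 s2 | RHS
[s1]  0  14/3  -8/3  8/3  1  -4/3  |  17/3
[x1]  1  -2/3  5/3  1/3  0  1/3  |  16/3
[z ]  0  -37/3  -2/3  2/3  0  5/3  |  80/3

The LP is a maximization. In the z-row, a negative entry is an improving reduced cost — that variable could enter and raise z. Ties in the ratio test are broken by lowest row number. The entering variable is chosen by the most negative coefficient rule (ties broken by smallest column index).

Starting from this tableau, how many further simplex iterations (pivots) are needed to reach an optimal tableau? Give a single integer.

3

pivot: x2 in, s1 out → z = 583/14
pivot: x3 in, x1 out → z = 157/2
pivot: s2 in, x3 out → z = 243/2
No improving column remains; optimal.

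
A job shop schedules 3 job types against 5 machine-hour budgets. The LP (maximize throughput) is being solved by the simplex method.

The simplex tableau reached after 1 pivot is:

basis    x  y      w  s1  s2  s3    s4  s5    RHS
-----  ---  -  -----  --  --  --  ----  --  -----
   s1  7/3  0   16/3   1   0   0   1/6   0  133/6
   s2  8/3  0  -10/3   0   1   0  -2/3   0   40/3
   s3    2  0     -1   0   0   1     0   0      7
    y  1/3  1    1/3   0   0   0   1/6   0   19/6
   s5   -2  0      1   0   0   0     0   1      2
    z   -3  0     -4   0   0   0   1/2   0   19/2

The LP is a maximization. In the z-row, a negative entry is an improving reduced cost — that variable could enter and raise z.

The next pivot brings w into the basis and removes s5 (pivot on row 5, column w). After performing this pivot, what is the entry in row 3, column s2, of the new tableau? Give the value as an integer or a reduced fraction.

Pivot element is row 5, column w: 1.
Normalize row 5: new (row 5, s2) = 0/1 = 0.
row 3 ← row 3 − (-1)·(new row 5): 0 − (-1)·0 = 0.

0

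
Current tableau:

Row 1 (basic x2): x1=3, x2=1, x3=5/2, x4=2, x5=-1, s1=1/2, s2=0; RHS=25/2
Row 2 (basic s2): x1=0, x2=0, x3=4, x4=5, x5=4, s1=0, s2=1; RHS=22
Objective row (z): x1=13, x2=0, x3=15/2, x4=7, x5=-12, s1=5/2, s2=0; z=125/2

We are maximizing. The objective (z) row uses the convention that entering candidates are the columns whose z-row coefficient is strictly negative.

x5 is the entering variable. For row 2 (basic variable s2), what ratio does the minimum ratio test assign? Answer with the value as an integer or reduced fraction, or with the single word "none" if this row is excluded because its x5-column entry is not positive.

11/2

Ratio = RHS / (x5 entry) = 22 / 4 = 11/2.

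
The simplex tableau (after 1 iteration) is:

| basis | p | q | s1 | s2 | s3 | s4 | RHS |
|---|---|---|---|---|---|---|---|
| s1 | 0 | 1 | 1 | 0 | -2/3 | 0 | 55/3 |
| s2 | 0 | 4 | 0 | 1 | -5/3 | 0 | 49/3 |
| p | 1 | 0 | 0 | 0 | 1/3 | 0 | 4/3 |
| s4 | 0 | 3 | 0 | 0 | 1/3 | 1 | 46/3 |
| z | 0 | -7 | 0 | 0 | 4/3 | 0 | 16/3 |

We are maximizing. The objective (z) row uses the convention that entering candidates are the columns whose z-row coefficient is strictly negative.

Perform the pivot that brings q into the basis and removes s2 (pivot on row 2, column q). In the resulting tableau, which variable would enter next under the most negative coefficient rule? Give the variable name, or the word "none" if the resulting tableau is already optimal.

s3

Pivot element 4. New z-row = old z-row − (-7)·(row 2/4).
Updated z-row coefficients: p: 0, q: 0, s1: 0, s2: 7/4, s3: -19/12, s4: 0.
The most negative is -19/12 in column s3, so s3 would enter next.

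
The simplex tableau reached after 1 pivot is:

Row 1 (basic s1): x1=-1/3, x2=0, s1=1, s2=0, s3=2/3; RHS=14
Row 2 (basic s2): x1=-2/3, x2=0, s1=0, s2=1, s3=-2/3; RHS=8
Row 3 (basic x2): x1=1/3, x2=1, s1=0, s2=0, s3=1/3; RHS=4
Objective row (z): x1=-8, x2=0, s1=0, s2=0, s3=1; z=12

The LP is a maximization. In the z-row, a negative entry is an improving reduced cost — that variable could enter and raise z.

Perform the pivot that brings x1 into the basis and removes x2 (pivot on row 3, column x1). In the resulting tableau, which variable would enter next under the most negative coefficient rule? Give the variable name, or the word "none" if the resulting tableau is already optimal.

Pivot element 1/3. New z-row = old z-row − (-8)·(row 3/(1/3)).
Updated z-row coefficients: x1: 0, x2: 24, s1: 0, s2: 0, s3: 9.
No coefficient is strictly negative; the tableau after this pivot is optimal.

none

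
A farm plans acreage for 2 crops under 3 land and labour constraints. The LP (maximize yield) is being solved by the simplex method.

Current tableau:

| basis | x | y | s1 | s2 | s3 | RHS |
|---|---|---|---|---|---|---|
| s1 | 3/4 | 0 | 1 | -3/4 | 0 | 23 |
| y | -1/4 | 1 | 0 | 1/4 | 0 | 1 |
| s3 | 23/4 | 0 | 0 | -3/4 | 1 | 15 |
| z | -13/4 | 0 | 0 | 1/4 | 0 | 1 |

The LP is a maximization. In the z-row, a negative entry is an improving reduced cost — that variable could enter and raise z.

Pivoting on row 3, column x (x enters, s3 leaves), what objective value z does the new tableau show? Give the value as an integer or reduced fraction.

218/23

Minimum ratio for x: 15/(23/4) = 60/23.
z changes by −(z-row coeff of x)·ratio = −(-13/4)·(60/23) = 195/23.
New z = 1 + (195/23) = 218/23.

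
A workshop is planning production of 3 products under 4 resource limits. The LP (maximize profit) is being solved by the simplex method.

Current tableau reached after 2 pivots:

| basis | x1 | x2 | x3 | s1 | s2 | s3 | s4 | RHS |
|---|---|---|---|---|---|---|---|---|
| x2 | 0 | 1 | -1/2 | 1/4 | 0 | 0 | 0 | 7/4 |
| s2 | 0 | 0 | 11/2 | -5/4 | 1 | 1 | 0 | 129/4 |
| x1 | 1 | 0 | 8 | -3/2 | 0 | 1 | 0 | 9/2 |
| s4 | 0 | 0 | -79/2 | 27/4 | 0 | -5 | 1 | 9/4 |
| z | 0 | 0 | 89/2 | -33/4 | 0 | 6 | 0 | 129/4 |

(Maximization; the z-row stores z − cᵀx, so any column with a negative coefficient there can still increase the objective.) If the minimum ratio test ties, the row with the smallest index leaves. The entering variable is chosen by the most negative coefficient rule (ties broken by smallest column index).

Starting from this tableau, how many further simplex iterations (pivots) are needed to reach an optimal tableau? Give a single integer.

2

pivot: s1 in, s4 out → z = 35
pivot: x3 in, x2 out → z = 540/13
No improving column remains; optimal.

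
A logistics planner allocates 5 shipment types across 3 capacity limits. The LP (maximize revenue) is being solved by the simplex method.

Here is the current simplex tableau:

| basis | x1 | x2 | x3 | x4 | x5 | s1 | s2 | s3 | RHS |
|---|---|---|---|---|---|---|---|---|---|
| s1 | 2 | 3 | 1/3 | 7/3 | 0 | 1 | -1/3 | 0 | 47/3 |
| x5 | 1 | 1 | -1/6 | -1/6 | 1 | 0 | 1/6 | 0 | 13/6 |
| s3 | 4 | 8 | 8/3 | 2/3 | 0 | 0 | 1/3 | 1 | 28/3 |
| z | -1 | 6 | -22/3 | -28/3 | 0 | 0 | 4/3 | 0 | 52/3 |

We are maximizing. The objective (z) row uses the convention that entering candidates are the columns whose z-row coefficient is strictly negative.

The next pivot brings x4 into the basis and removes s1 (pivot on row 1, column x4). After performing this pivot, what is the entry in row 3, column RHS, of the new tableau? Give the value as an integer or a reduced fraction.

Pivot element is row 1, column x4: 7/3.
Normalize row 1: new (row 1, RHS) = (47/3)/(7/3) = 47/7.
row 3 ← row 3 − (2/3)·(new row 1): 28/3 − (2/3)·(47/7) = 34/7.

34/7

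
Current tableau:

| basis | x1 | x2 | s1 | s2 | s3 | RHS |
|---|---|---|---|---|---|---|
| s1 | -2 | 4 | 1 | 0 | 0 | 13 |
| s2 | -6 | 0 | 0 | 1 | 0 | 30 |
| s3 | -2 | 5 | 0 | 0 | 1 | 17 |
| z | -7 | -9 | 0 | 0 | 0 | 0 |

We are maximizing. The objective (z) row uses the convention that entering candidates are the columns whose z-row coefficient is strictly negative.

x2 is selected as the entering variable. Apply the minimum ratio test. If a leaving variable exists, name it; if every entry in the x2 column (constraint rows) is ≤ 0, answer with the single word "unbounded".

s1

Ratios: row 1 (s1): 13/4 = 13/4; row 2 (s2): entry 0 ≤ 0, skip; row 3 (s3): 17/5 = 17/5.
Minimum ratio is in the s1 row, so s1 leaves.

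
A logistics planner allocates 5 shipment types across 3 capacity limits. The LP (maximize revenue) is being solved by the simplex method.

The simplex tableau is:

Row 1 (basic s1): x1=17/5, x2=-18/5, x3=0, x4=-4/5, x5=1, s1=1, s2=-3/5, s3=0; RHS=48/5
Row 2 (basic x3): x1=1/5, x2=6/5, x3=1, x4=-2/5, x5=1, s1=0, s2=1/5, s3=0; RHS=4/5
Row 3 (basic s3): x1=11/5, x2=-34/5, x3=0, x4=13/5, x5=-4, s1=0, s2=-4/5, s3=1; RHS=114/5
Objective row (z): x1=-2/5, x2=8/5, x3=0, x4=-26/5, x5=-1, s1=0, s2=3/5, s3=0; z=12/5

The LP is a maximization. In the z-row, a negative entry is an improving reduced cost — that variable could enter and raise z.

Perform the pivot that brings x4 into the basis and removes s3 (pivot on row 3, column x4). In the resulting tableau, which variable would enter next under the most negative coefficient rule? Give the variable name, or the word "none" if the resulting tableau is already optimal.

x2

Pivot element 13/5. New z-row = old z-row − (-26/5)·(row 3/(13/5)).
Updated z-row coefficients: x1: 4, x2: -12, x3: 0, x4: 0, x5: -9, s1: 0, s2: -1, s3: 2.
The most negative is -12 in column x2, so x2 would enter next.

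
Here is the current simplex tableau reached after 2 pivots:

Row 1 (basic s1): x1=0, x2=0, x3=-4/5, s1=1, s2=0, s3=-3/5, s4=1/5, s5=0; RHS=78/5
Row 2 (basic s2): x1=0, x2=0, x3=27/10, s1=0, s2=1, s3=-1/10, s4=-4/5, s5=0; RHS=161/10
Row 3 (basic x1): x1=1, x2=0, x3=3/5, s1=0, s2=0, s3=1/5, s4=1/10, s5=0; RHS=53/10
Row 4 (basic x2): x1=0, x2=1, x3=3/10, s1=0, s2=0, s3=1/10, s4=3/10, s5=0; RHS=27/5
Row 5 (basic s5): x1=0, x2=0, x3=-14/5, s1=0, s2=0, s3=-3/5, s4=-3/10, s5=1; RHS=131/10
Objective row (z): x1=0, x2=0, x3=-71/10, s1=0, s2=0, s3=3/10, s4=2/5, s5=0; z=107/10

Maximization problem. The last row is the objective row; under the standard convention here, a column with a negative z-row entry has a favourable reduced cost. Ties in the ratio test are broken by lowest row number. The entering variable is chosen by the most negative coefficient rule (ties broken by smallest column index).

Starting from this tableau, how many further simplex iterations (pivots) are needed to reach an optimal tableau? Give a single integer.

pivot: x3 in, s2 out → z = 1432/27
pivot: s4 in, x1 out → z = 318/5
No improving column remains; optimal.

2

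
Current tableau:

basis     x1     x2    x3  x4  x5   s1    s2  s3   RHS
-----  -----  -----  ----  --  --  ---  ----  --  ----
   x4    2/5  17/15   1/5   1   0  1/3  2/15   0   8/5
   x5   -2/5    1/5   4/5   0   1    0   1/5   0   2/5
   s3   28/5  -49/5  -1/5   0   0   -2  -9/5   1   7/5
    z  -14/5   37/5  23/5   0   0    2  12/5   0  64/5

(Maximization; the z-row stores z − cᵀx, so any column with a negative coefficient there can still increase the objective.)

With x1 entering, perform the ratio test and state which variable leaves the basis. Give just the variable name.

Ratios: row 1 (x4): (8/5)/(2/5) = 4; row 2 (x5): entry -2/5 ≤ 0, skip; row 3 (s3): (7/5)/(28/5) = 1/4.
Minimum ratio 1/4 is in the s3 row, so s3 leaves.

s3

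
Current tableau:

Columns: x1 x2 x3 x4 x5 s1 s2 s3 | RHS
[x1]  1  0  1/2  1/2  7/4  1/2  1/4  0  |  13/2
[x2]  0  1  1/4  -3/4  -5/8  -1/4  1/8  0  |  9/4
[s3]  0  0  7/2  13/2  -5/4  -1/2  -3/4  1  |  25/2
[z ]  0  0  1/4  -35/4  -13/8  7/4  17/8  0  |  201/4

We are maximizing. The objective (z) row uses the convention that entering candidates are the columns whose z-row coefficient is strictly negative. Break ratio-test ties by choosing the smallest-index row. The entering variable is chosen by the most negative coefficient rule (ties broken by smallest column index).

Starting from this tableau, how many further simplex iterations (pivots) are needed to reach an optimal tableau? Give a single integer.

pivot: x4 in, s3 out → z = 872/13
pivot: x5 in, x1 out → z = 77
No improving column remains; optimal.

2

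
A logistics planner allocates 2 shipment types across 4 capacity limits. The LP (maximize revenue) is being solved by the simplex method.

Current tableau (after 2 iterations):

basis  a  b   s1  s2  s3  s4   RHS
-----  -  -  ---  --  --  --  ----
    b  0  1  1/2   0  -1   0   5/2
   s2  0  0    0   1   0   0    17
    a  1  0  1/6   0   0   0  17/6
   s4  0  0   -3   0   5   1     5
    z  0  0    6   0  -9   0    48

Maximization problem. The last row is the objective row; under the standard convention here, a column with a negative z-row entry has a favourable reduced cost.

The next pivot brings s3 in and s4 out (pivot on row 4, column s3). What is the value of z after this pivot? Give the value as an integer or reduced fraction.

57

Minimum ratio for s3: 5/5 = 1.
z changes by −(z-row coeff of s3)·ratio = −(-9)·1 = 9.
New z = 48 + 9 = 57.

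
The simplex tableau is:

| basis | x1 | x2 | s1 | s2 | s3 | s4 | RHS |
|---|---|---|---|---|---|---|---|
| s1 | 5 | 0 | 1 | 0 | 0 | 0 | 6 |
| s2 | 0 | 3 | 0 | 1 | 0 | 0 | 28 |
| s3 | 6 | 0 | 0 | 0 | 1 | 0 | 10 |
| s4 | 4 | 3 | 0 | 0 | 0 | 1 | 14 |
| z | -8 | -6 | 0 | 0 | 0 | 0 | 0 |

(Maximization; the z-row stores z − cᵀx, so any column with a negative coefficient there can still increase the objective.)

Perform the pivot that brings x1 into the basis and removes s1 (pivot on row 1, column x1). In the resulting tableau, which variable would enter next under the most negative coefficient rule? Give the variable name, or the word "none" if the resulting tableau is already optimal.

x2

Pivot element 5. New z-row = old z-row − (-8)·(row 1/5).
Updated z-row coefficients: x1: 0, x2: -6, s1: 8/5, s2: 0, s3: 0, s4: 0.
The most negative is -6 in column x2, so x2 would enter next.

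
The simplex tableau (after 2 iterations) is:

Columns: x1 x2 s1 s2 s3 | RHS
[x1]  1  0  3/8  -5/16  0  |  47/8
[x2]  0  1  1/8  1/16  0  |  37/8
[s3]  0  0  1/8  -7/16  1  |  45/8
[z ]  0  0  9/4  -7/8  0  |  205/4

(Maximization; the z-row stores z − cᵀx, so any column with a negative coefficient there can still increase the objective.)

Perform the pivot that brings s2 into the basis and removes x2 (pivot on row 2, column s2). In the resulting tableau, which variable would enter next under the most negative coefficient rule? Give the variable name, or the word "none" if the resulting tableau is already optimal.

none

Pivot element 1/16. New z-row = old z-row − (-7/8)·(row 2/(1/16)).
Updated z-row coefficients: x1: 0, x2: 14, s1: 4, s2: 0, s3: 0.
No coefficient is strictly negative; the tableau after this pivot is optimal.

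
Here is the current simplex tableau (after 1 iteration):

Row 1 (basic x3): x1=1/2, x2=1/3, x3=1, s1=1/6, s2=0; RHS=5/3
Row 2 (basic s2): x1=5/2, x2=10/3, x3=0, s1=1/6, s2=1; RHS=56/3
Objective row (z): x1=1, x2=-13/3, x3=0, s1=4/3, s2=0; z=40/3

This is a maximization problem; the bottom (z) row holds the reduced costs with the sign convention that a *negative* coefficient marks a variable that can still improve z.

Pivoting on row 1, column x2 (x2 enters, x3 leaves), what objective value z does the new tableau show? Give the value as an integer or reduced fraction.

Minimum ratio for x2: (5/3)/(1/3) = 5.
z changes by −(z-row coeff of x2)·ratio = −(-13/3)·5 = 65/3.
New z = 40/3 + (65/3) = 35.

35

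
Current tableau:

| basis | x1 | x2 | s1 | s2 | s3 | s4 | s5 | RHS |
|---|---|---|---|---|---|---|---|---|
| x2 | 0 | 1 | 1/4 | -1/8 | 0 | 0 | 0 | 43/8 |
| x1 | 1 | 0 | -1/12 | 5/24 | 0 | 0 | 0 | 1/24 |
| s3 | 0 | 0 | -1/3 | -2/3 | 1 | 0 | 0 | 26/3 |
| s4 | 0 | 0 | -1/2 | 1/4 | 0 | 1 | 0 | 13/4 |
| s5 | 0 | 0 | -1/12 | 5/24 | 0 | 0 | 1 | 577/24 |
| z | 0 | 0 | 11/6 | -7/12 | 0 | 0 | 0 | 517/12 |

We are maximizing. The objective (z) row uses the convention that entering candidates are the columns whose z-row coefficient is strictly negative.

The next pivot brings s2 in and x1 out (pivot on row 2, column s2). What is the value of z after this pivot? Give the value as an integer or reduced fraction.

Minimum ratio for s2: (1/24)/(5/24) = 1/5.
z changes by −(z-row coeff of s2)·ratio = −(-7/12)·(1/5) = 7/60.
New z = 517/12 + (7/60) = 216/5.

216/5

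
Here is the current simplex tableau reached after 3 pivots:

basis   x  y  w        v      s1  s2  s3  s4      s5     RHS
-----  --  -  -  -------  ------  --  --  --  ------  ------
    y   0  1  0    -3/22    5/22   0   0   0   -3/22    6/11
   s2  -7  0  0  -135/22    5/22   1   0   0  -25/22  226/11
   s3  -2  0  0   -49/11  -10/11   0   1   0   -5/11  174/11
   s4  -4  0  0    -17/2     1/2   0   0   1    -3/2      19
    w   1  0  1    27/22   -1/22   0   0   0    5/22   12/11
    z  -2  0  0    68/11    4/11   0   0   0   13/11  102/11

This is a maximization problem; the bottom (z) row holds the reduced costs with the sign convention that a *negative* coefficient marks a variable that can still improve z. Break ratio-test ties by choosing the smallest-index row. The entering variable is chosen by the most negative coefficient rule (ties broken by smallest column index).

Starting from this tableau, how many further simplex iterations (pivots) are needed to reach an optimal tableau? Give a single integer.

pivot: x in, w out → z = 126/11
No improving column remains; optimal.

1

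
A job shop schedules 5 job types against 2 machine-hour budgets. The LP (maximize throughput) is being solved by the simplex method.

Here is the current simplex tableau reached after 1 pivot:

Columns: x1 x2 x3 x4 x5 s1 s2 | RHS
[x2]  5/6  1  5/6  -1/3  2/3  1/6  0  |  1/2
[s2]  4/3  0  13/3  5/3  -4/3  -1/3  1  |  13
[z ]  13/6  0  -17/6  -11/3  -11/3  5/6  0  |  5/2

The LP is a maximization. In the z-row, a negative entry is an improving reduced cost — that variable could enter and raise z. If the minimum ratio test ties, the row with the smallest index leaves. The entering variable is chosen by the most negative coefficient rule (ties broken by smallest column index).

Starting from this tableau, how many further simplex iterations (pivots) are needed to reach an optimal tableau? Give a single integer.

2

pivot: x4 in, s2 out → z = 311/10
pivot: x5 in, x2 out → z = 329/4
No improving column remains; optimal.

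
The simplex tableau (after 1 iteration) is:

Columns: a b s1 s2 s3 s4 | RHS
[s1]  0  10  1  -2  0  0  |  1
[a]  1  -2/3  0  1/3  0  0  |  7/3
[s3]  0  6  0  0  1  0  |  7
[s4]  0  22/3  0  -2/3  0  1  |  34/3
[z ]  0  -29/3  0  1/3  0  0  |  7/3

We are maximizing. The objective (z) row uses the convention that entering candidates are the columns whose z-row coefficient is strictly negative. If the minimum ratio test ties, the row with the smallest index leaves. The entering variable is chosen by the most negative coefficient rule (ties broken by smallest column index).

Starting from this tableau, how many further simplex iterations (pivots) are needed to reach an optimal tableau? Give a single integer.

2

pivot: b in, s1 out → z = 33/10
pivot: s2 in, s3 out → z = 71/6
No improving column remains; optimal.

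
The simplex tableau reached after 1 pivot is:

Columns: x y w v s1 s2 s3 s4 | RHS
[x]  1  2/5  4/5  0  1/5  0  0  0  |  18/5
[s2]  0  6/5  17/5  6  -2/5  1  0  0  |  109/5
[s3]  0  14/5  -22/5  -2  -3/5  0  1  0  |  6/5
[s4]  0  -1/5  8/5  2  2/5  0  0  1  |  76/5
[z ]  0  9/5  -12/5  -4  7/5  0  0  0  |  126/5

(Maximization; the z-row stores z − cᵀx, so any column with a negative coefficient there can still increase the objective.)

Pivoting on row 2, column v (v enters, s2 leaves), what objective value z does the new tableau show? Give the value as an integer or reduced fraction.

Minimum ratio for v: (109/5)/6 = 109/30.
z changes by −(z-row coeff of v)·ratio = −(-4)·(109/30) = 218/15.
New z = 126/5 + (218/15) = 596/15.

596/15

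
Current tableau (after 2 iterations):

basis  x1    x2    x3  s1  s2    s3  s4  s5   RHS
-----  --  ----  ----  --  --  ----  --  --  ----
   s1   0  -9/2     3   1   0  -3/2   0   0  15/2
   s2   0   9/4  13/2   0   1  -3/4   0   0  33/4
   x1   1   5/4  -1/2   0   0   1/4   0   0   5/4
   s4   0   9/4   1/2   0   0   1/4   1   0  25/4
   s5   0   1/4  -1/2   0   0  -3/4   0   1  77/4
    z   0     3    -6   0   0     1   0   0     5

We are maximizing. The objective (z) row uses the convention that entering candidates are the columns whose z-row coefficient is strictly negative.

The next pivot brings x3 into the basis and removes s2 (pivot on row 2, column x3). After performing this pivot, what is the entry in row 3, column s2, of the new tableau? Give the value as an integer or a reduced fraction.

Pivot element is row 2, column x3: 13/2.
Normalize row 2: new (row 2, s2) = 1/(13/2) = 2/13.
row 3 ← row 3 − (-1/2)·(new row 2): 0 − (-1/2)·(2/13) = 1/13.

1/13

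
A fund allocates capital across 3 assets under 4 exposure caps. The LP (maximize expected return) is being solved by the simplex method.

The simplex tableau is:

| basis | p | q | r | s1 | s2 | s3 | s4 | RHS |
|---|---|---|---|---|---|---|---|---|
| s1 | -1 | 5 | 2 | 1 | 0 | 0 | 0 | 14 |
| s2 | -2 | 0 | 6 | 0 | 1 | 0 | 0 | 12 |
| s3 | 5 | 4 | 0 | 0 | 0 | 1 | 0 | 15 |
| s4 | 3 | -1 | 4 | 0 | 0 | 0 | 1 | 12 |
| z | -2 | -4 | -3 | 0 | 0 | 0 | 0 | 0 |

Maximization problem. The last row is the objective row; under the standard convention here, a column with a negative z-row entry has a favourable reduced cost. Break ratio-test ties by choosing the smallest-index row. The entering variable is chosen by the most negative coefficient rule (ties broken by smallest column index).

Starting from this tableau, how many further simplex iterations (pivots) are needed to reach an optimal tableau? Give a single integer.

3

pivot: q in, s1 out → z = 56/5
pivot: p in, s3 out → z = 378/29
pivot: r in, s2 out → z = 1449/79
No improving column remains; optimal.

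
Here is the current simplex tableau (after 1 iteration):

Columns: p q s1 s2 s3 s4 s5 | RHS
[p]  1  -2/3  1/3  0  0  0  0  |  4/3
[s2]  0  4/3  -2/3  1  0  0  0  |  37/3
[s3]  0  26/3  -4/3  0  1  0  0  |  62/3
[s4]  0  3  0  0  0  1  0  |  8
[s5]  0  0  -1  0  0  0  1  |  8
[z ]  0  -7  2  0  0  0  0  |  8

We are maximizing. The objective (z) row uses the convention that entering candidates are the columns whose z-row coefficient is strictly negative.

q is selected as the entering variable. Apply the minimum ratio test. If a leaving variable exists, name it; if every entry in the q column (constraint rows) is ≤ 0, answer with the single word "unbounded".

Ratios: row 1 (p): entry -2/3 ≤ 0, skip; row 2 (s2): (37/3)/(4/3) = 37/4; row 3 (s3): (62/3)/(26/3) = 31/13; row 4 (s4): 8/3 = 8/3; row 5 (s5): entry 0 ≤ 0, skip.
Minimum ratio is in the s3 row, so s3 leaves.

s3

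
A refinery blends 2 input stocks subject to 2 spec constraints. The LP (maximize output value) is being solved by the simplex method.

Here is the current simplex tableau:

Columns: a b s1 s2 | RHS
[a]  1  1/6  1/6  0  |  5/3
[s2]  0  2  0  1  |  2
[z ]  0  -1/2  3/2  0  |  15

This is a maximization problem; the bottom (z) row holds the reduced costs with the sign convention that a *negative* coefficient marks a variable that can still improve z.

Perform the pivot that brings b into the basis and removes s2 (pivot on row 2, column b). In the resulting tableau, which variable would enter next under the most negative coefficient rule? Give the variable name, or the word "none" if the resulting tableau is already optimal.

Pivot element 2. New z-row = old z-row − (-1/2)·(row 2/2).
Updated z-row coefficients: a: 0, b: 0, s1: 3/2, s2: 1/4.
No coefficient is strictly negative; the tableau after this pivot is optimal.

none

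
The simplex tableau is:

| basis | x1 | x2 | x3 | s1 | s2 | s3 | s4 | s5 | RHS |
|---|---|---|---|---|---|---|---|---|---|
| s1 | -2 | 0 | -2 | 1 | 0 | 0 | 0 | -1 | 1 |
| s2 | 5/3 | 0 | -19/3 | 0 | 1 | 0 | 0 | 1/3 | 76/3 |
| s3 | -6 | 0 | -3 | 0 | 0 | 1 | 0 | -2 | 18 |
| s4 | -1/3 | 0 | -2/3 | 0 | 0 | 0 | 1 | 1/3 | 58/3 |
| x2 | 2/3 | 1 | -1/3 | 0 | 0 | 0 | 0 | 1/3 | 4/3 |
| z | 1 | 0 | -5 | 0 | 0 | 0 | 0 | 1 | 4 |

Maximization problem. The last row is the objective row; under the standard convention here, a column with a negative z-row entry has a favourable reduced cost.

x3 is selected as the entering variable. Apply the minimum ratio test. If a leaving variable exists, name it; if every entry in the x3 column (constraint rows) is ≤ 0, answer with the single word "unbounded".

unbounded

x3-column entries: row 1: -2, row 2: -19/3, row 3: -3, row 4: -2/3, row 5: -1/3. All ≤ 0, so x3 can increase without bound; the LP is unbounded in this direction.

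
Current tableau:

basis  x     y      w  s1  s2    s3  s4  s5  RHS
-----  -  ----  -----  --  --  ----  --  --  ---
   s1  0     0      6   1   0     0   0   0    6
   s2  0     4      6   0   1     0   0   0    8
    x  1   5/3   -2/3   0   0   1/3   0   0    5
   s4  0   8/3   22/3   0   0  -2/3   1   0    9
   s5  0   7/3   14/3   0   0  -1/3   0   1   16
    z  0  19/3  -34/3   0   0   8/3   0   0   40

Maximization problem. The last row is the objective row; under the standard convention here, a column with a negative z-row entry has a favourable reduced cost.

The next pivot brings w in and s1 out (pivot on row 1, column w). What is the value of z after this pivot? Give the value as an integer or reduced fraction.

154/3

Minimum ratio for w: 6/6 = 1.
z changes by −(z-row coeff of w)·ratio = −(-34/3)·1 = 34/3.
New z = 40 + (34/3) = 154/3.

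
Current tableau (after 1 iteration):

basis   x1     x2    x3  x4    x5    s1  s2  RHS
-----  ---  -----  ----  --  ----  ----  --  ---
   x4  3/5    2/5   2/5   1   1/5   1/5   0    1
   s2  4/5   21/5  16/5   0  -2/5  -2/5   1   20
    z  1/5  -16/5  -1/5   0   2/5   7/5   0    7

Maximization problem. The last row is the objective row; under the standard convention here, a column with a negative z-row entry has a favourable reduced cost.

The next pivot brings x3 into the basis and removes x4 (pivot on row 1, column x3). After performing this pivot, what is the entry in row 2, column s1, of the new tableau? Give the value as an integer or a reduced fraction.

Pivot element is row 1, column x3: 2/5.
Normalize row 1: new (row 1, s1) = (1/5)/(2/5) = 1/2.
row 2 ← row 2 − (16/5)·(new row 1): -2/5 − (16/5)·(1/2) = -2.

-2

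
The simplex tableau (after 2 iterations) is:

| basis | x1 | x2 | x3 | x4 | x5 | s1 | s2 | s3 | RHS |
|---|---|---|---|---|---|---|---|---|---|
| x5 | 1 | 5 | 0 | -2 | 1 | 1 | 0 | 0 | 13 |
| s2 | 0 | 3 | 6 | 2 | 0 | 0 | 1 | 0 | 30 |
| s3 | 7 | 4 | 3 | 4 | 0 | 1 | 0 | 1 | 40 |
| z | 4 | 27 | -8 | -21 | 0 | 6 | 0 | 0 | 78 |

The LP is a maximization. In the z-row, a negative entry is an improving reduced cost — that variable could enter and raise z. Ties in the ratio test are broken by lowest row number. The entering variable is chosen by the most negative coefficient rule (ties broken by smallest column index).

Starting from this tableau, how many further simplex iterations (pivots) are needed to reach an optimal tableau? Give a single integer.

1

pivot: x4 in, s3 out → z = 288
No improving column remains; optimal.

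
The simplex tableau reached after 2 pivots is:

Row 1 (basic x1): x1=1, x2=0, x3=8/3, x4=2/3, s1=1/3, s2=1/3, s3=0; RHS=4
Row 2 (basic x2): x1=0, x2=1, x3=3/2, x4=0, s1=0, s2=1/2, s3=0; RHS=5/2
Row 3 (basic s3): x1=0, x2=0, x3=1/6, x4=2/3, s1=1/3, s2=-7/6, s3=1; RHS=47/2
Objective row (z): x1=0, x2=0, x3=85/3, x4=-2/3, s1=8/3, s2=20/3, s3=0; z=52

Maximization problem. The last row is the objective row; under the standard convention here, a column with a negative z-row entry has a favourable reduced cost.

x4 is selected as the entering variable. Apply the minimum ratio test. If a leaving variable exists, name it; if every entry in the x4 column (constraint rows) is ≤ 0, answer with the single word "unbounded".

x1

Ratios: row 1 (x1): 4/(2/3) = 6; row 2 (x2): entry 0 ≤ 0, skip; row 3 (s3): (47/2)/(2/3) = 141/4.
Minimum ratio is in the x1 row, so x1 leaves.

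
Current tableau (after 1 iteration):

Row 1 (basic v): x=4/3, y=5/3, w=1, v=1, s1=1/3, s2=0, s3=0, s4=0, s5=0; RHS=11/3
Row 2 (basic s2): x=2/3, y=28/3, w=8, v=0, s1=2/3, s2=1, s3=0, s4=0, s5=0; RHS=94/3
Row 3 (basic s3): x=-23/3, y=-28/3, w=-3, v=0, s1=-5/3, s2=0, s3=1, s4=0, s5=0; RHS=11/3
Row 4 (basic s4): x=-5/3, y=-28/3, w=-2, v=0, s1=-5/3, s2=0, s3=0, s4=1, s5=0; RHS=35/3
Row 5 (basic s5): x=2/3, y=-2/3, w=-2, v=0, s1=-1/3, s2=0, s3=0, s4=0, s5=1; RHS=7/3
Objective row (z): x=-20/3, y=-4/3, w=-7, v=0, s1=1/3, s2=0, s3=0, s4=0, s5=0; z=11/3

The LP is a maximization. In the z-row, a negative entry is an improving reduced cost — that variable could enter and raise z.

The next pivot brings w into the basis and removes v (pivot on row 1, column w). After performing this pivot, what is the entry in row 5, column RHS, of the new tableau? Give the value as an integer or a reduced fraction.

29/3

Pivot element is row 1, column w: 1.
Normalize row 1: new (row 1, RHS) = (11/3)/1 = 11/3.
row 5 ← row 5 − (-2)·(new row 1): 7/3 − (-2)·(11/3) = 29/3.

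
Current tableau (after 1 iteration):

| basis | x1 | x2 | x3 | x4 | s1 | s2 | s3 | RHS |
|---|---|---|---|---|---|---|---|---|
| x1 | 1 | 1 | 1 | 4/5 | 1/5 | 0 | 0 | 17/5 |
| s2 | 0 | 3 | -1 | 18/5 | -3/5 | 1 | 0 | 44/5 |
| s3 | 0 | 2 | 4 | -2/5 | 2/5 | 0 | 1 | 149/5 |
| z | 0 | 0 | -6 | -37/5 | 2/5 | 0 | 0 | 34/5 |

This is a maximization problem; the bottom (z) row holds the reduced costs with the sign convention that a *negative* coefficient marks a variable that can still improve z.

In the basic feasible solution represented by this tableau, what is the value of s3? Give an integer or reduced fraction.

149/5

s3 is basic (row 3); its value is the RHS of that row: 149/5.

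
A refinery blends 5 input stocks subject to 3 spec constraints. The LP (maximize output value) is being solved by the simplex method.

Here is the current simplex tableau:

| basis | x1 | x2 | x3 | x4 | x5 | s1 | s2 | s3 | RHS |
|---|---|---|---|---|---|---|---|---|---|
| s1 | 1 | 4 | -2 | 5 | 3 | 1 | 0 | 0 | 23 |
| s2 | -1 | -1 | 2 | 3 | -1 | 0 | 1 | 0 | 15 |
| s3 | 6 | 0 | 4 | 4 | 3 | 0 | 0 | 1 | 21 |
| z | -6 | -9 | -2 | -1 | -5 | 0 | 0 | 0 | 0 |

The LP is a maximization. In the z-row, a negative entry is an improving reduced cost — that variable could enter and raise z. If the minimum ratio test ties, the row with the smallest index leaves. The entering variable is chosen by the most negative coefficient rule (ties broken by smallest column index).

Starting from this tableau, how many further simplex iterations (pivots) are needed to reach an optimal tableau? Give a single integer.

2

pivot: x2 in, s1 out → z = 207/4
pivot: x3 in, s3 out → z = 687/8
No improving column remains; optimal.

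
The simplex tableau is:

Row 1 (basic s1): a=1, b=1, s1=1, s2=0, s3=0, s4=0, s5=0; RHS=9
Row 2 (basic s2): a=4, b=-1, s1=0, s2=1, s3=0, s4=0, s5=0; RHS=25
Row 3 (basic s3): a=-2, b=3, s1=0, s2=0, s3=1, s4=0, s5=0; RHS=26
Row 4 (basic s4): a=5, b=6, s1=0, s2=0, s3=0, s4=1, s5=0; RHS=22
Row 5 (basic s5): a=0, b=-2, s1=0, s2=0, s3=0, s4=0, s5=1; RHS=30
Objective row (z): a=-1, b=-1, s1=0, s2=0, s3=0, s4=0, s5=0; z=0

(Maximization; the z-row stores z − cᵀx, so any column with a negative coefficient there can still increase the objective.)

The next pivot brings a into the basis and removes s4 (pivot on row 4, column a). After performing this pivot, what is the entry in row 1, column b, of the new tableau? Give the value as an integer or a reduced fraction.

-1/5

Pivot element is row 4, column a: 5.
Normalize row 4: new (row 4, b) = 6/5 = 6/5.
row 1 ← row 1 − 1·(new row 4): 1 − 1·(6/5) = -1/5.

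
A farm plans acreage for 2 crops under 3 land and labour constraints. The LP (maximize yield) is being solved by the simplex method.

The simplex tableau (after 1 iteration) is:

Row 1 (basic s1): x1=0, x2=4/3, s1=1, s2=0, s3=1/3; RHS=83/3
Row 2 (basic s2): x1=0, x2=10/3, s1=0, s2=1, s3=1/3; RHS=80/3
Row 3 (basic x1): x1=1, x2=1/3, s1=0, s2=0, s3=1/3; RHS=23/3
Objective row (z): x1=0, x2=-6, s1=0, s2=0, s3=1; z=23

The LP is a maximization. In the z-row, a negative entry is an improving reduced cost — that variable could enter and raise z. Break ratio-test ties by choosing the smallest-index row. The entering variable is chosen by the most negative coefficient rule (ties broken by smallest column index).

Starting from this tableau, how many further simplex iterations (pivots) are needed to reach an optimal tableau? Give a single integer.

pivot: x2 in, s2 out → z = 71
No improving column remains; optimal.

1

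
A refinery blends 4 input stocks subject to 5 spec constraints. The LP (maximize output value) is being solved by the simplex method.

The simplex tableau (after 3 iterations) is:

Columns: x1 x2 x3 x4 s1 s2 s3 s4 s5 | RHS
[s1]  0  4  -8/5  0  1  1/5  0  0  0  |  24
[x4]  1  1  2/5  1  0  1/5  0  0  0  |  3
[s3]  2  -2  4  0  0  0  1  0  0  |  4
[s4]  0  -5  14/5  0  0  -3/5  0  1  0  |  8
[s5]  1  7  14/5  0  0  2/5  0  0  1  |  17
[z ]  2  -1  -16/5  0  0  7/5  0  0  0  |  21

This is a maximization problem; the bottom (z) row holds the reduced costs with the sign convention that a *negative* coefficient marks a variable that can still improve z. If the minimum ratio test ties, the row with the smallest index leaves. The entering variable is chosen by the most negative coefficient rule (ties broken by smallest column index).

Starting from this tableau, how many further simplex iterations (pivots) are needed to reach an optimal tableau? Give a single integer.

pivot: x3 in, s3 out → z = 121/5
pivot: x2 in, s5 out → z = 1201/42
No improving column remains; optimal.

2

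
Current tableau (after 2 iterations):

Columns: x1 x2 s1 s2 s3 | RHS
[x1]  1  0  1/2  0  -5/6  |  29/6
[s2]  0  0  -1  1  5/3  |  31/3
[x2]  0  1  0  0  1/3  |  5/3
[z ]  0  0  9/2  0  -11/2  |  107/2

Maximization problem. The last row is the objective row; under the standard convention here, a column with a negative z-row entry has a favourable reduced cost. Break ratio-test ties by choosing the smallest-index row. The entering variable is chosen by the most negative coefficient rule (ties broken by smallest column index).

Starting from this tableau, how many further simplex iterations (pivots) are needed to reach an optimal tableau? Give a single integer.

pivot: s3 in, x2 out → z = 81
No improving column remains; optimal.

1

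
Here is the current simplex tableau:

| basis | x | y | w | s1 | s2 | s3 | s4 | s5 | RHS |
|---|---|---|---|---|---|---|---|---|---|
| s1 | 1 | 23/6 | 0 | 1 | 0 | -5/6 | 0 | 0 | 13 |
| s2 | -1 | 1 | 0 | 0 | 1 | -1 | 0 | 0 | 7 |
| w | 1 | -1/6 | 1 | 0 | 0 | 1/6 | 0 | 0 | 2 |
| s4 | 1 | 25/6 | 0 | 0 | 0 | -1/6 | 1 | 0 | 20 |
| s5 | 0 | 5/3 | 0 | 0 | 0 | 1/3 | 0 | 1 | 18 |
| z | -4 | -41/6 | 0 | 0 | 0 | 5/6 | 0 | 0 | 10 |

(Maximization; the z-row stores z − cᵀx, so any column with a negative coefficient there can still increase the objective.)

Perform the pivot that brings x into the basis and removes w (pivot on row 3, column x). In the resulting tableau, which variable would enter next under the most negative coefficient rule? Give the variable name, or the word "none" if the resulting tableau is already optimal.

y

Pivot element 1. New z-row = old z-row − (-4)·(row 3/1).
Updated z-row coefficients: x: 0, y: -15/2, w: 4, s1: 0, s2: 0, s3: 3/2, s4: 0, s5: 0.
The most negative is -15/2 in column y, so y would enter next.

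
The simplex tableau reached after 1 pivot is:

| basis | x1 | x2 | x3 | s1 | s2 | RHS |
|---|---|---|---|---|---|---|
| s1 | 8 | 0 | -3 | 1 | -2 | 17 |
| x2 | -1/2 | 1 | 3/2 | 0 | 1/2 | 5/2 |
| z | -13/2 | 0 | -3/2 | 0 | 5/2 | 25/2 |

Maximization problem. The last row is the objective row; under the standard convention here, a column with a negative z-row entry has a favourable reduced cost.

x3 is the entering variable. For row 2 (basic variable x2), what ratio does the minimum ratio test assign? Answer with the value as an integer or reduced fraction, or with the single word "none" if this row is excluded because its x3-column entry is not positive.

5/3

Ratio = RHS / (x3 entry) = (5/2) / (3/2) = 5/3.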